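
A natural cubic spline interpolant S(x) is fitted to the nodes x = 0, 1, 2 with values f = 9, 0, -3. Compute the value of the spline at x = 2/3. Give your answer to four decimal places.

Put M_i = S'' at the i-th knot. Here h = (1, 1) and Δ = (-9, -3), so the interior equations h_(i-1)·M_(i-1) + 2(h_(i-1)+h_i)·M_i + h_i·M_(i+1) = 6(Δ_i − Δ_(i-1)) read
  1·M_0 + 4·M_1 + 1·M_2 = 6(Δ_1 - Δ_0) = 36
Natural end conditions: M_0 = M_2 = 0.
Solving: M_0 = 0, M_1 = 9, M_2 = 0.
On [0, 1], S(x) = 9 - 21/2·x + 0·x² + 3/2·x³.
With x = 2/3: S(2/3) = 22/9.

2.4444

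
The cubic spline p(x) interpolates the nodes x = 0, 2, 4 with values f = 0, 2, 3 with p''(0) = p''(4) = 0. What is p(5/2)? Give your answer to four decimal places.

Put m_i = p'' at the i-th knot. Here h = (2, 2) and Δ = (1, 1/2), so the interior equations h_(i-1)·m_(i-1) + 2(h_(i-1)+h_i)·m_i + h_i·m_(i+1) = 6(Δ_i − Δ_(i-1)) read
  2·m_0 + 8·m_1 + 2·m_2 = 6(Δ_1 - Δ_0) = -3
Natural end conditions: m_0 = m_2 = 0.
Solving: m_0 = 0, m_1 = -3/8, m_2 = 0.
On [2, 4], p(x) = 2 + 3/4·(x - 2) - 3/16·(x - 2)² + 1/32·(x - 2)³.
With (x - 2) = 1/2: p(5/2) = 597/256.

2.3320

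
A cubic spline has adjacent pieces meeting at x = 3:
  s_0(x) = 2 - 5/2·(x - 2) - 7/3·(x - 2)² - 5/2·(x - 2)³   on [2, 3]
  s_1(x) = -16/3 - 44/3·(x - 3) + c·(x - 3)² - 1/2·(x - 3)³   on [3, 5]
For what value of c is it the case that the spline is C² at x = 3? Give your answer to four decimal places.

-9.8333

s_0''(x) = -14/3 - 15·(x - 2), so s_0''(3) = -59/3. On the right, s_1''(3) = 2c, so c = -59/6.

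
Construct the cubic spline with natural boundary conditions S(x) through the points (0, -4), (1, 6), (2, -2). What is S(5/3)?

2

Write m_i for S''(x_i). With h_i = 1, 1 and divided differences Δ_i = 10, -8, the continuity of S' gives the tridiagonal system
  1·m_0 + 4·m_1 + 1·m_2 = 6(Δ_1 - Δ_0) = -108
Natural end conditions: m_0 = m_2 = 0.
Forward elimination and back-substitution give m_0 = 0, m_1 = -27, m_2 = 0.
On [1, 2], S(x) = 6 + 1·(x - 1) - 27/2·(x - 1)² + 9/2·(x - 1)³.
With (x - 1) = 2/3: S(5/3) = 2.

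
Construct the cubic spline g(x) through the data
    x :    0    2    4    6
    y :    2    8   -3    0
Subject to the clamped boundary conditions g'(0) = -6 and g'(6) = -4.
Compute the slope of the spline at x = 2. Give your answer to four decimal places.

Write M_i for g''(x_i). With h_i = 2, 2, 2 and divided differences Δ_i = 3, -11/2, 3/2, the continuity of g' gives the tridiagonal system
  2·M_0 + 8·M_1 + 2·M_2 = 6(Δ_1 - Δ_0) = -51
  2·M_1 + 8·M_2 + 2·M_3 = 6(Δ_2 - Δ_1) = 42
Clamped end conditions give two more equations: 2h_0·M_0 + h_0·M_1 = 6(Δ_0 - g'(0)) = 54 and h_2·M_2 + 2h_2·M_3 = 6(g'(6) - Δ_2) = -33.
Solving: M_0 = 313/15, M_1 = -221/15, M_2 = 377/30, M_3 = -218/15.
On [2, 4], g'(x) = b_1 + 2c_1·(x - 2) + 3d_1·(x - 2)² with b_1 = Δ_1 - h_1(2M_1 + M_2)/6 = 2/15, c_1 = M_1/2 = -221/30, d_1 = (M_2 - M_1)/(6h_1) = 91/40. So g'(2) = 2/15.

0.1333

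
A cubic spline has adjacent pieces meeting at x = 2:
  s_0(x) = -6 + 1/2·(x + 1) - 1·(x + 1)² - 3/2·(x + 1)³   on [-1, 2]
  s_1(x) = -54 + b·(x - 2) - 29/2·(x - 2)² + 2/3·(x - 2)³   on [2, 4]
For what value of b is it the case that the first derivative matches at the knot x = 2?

-46

s_0'(x) = 1/2 - 2·(x + 1) - 9/2·(x + 1)², so s_0'(2) = -46. On the right, s_1'(2) = b, so b = -46.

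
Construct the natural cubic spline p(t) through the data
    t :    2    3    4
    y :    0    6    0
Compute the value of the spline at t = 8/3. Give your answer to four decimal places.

5.1111

With M_i denoting the second derivative at x_i, h_i = 1, 1, and Δ_i = (y_(i+1) − y_i)/h_i = 6, -6:
  1·M_0 + 4·M_1 + 1·M_2 = 6(Δ_1 - Δ_0) = -72
Natural end conditions: M_0 = M_2 = 0.
Solving the tridiagonal system: M_0 = 0, M_1 = -18, M_2 = 0.
On [2, 3], p(t) = 0 + 9·(t - 2) + 0·(t - 2)² - 3·(t - 2)³.
With (t - 2) = 2/3: p(8/3) = 46/9.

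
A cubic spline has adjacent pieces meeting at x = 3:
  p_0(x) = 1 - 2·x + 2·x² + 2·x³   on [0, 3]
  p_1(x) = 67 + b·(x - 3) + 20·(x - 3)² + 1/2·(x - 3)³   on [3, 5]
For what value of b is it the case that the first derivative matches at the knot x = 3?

64

p_0'(x) = -2 + 4·x + 6·x², so p_0'(3) = 64. On the right, p_1'(3) = b, so b = 64.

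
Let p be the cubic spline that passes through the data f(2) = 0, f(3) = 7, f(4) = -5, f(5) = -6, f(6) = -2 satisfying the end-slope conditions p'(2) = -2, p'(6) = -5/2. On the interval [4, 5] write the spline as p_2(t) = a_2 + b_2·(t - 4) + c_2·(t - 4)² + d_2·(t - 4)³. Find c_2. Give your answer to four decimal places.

Let σ_i = p''(x_i). Step sizes h_i = 1, 1, 1, 1; slopes of the chords Δ_i = (y_(i+1) - y_i)/h_i = 7, -12, -1, 4.
  1·σ_0 + 4·σ_1 + 1·σ_2 = 6(Δ_1 - Δ_0) = -114
  1·σ_1 + 4·σ_2 + 1·σ_3 = 6(Δ_2 - Δ_1) = 66
  1·σ_2 + 4·σ_3 + 1·σ_4 = 6(Δ_3 - Δ_2) = 30
Clamped end conditions give two more equations: 2h_0·σ_0 + h_0·σ_1 = 6(Δ_0 - p'(2)) = 54 and h_3·σ_3 + 2h_3·σ_4 = 6(p'(6) - Δ_3) = -39.
Solving the tridiagonal system: σ_0 = 2855/56, σ_1 = -1343/28, σ_2 = 215/8, σ_3 = 181/28, σ_4 = -1273/56.
On [4, 5], with p_2(t) = a_2 + b_2·(t - 4) + c_2·(t - 4)² + d_2·(t - 4)³: c_2 = σ_2/2 = 215/16, d_2 = (σ_3 - σ_2)/(6h_2) = -381/112, b_2 = Δ_2 - h_2(2σ_2 + σ_3)/6 = -309/28.

13.4375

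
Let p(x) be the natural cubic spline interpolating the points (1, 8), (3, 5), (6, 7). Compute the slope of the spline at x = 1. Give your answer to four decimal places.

-1.9333

Put M_i = p'' at the i-th knot. Here h = (2, 3) and Δ = (-3/2, 2/3), so the interior equations h_(i-1)·M_(i-1) + 2(h_(i-1)+h_i)·M_i + h_i·M_(i+1) = 6(Δ_i − Δ_(i-1)) read
  2·M_0 + 10·M_1 + 3·M_2 = 6(Δ_1 - Δ_0) = 13
Natural end conditions: M_0 = M_2 = 0.
Solving: M_0 = 0, M_1 = 13/10, M_2 = 0.
On [1, 3], p'(x) = b_0 + 2c_0·(x - 1) + 3d_0·(x - 1)² with b_0 = Δ_0 - h_0(2M_0 + M_1)/6 = -29/15, c_0 = M_0/2 = 0, d_0 = (M_1 - M_0)/(6h_0) = 13/120. So p'(1) = -29/15.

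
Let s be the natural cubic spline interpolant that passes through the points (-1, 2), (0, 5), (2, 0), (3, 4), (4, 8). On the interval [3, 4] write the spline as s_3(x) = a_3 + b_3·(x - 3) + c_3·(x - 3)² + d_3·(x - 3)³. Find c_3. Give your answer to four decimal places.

-1.2295

With σ_i denoting the second derivative at x_i, h_i = 1, 2, 1, 1, and Δ_i = (y_(i+1) − y_i)/h_i = 3, -5/2, 4, 4:
  1·σ_0 + 6·σ_1 + 2·σ_2 = 6(Δ_1 - Δ_0) = -33
  2·σ_1 + 6·σ_2 + 1·σ_3 = 6(Δ_2 - Δ_1) = 39
  1·σ_2 + 4·σ_3 + 1·σ_4 = 6(Δ_3 - Δ_2) = 0
Natural end conditions: σ_0 = σ_4 = 0.
Solving the tridiagonal system: σ_0 = 0, σ_1 = -1071/122, σ_2 = 600/61, σ_3 = -150/61, σ_4 = 0.
On [3, 4], with s_3(x) = a_3 + b_3·(x - 3) + c_3·(x - 3)² + d_3·(x - 3)³: c_3 = σ_3/2 = -75/61, d_3 = (σ_4 - σ_3)/(6h_3) = 25/61, b_3 = Δ_3 - h_3(2σ_3 + σ_4)/6 = 294/61.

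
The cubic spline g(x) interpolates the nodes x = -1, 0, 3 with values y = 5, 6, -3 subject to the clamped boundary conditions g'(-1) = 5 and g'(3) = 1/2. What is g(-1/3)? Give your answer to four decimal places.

Let M_i = g''(x_i). Step sizes h_i = 1, 3; slopes of the chords Δ_i = (y_(i+1) - y_i)/h_i = 1, -3.
  1·M_0 + 8·M_1 + 3·M_2 = 6(Δ_1 - Δ_0) = -24
Clamped end conditions give two more equations: 2h_0·M_0 + h_0·M_1 = 6(Δ_0 - g'(-1)) = -24 and h_1·M_1 + 2h_1·M_2 = 6(g'(3) - Δ_1) = 21.
Solving: M_0 = -81/8, M_1 = -15/4, M_2 = 43/8.
On [-1, 0], g(x) = 5 + 5·(x + 1) - 81/16·(x + 1)² + 17/16·(x + 1)³.
With (x + 1) = 2/3: g(-1/3) = 691/108.

6.3981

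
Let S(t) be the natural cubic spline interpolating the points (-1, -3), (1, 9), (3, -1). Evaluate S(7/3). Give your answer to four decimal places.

3.9630

Put m_i = S'' at the i-th knot. Here h = (2, 2) and Δ = (6, -5), so the interior equations h_(i-1)·m_(i-1) + 2(h_(i-1)+h_i)·m_i + h_i·m_(i+1) = 6(Δ_i − Δ_(i-1)) read
  2·m_0 + 8·m_1 + 2·m_2 = 6(Δ_1 - Δ_0) = -66
Natural end conditions: m_0 = m_2 = 0.
Forward elimination and back-substitution give m_0 = 0, m_1 = -33/4, m_2 = 0.
On [1, 3], S(t) = 9 + 1/2·(t - 1) - 33/8·(t - 1)² + 11/16·(t - 1)³.
With (t - 1) = 4/3: S(7/3) = 107/27.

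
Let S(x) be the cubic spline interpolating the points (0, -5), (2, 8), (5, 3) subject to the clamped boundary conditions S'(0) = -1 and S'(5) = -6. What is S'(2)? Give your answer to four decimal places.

Put M_i = S'' at the i-th knot. Here h = (2, 3) and Δ = (13/2, -5/3), so the interior equations h_(i-1)·M_(i-1) + 2(h_(i-1)+h_i)·M_i + h_i·M_(i+1) = 6(Δ_i − Δ_(i-1)) read
  2·M_0 + 10·M_1 + 3·M_2 = 6(Δ_1 - Δ_0) = -49
Clamped end conditions give two more equations: 2h_0·M_0 + h_0·M_1 = 6(Δ_0 - S'(0)) = 45 and h_1·M_1 + 2h_1·M_2 = 6(S'(5) - Δ_1) = -26.
Hence M_0 = 303/20, M_1 = -39/5, M_2 = -13/30.
On [2, 5], S'(x) = b_1 + 2c_1·(x - 2) + 3d_1·(x - 2)² with b_1 = Δ_1 - h_1(2M_1 + M_2)/6 = 127/20, c_1 = M_1/2 = -39/10, d_1 = (M_2 - M_1)/(6h_1) = 221/540. So S'(2) = 127/20.

6.3500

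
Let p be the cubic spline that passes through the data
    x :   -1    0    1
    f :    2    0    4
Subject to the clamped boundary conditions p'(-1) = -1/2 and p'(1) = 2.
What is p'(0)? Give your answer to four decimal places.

1.1250

With M_i denoting the second derivative at x_i, h_i = 1, 1, and Δ_i = (y_(i+1) − y_i)/h_i = -2, 4:
  1·M_0 + 4·M_1 + 1·M_2 = 6(Δ_1 - Δ_0) = 36
Clamped end conditions give two more equations: 2h_0·M_0 + h_0·M_1 = 6(Δ_0 - p'(-1)) = -9 and h_1·M_1 + 2h_1·M_2 = 6(p'(1) - Δ_1) = -12.
Solving: M_0 = -49/4, M_1 = 31/2, M_2 = -55/4.
On [0, 1], p'(x) = b_1 + 2c_1·x + 3d_1·x² with b_1 = Δ_1 - h_1(2M_1 + M_2)/6 = 9/8, c_1 = M_1/2 = 31/4, d_1 = (M_2 - M_1)/(6h_1) = -39/8. So p'(0) = 9/8.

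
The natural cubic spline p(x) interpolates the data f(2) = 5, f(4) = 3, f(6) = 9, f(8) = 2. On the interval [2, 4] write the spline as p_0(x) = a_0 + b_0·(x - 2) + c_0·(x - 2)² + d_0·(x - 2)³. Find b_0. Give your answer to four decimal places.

-2.5000

Put M_i = p'' at the i-th knot. Here h = (2, 2, 2) and Δ = (-1, 3, -7/2), so the interior equations h_(i-1)·M_(i-1) + 2(h_(i-1)+h_i)·M_i + h_i·M_(i+1) = 6(Δ_i − Δ_(i-1)) read
  2·M_0 + 8·M_1 + 2·M_2 = 6(Δ_1 - Δ_0) = 24
  2·M_1 + 8·M_2 + 2·M_3 = 6(Δ_2 - Δ_1) = -39
Natural end conditions: M_0 = M_3 = 0.
Forward elimination and back-substitution give M_0 = 0, M_1 = 9/2, M_2 = -6, M_3 = 0.
On [2, 4], with p_0(x) = a_0 + b_0·(x - 2) + c_0·(x - 2)² + d_0·(x - 2)³: c_0 = M_0/2 = 0, d_0 = (M_1 - M_0)/(6h_0) = 3/8, b_0 = Δ_0 - h_0(2M_0 + M_1)/6 = -5/2.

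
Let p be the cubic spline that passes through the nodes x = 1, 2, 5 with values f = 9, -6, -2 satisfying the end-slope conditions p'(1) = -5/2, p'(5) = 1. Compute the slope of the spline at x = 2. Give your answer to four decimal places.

With m_i denoting the second derivative at x_i, h_i = 1, 3, and Δ_i = (y_(i+1) − y_i)/h_i = -15, 4/3:
  1·m_0 + 8·m_1 + 3·m_2 = 6(Δ_1 - Δ_0) = 98
Clamped end conditions give two more equations: 2h_0·m_0 + h_0·m_1 = 6(Δ_0 - p'(1)) = -75 and h_1·m_1 + 2h_1·m_2 = 6(p'(5) - Δ_1) = -2.
Solving the tridiagonal system: m_0 = -391/8, m_1 = 91/4, m_2 = -281/24.
On [2, 5], p'(x) = b_1 + 2c_1·(x - 2) + 3d_1·(x - 2)² with b_1 = Δ_1 - h_1(2m_1 + m_2)/6 = -249/16, c_1 = m_1/2 = 91/8, d_1 = (m_2 - m_1)/(6h_1) = -827/432. So p'(2) = -249/16.

-15.5625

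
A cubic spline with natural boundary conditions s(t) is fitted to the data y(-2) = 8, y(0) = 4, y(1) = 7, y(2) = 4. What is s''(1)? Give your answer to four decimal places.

Let σ_i = s''(x_i). Step sizes h_i = 2, 1, 1; slopes of the chords Δ_i = (y_(i+1) - y_i)/h_i = -2, 3, -3.
  2·σ_0 + 6·σ_1 + 1·σ_2 = 6(Δ_1 - Δ_0) = 30
  1·σ_1 + 4·σ_2 + 1·σ_3 = 6(Δ_2 - Δ_1) = -36
Natural end conditions: σ_0 = σ_3 = 0.
Solving the tridiagonal system: σ_0 = 0, σ_1 = 156/23, σ_2 = -246/23, σ_3 = 0.

-10.6957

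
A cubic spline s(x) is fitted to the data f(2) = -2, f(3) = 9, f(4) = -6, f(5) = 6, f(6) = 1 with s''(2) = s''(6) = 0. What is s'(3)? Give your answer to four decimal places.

Write M_i for s''(x_i). With h_i = 1, 1, 1, 1 and divided differences Δ_i = 11, -15, 12, -5, the continuity of s' gives the tridiagonal system
  1·M_0 + 4·M_1 + 1·M_2 = 6(Δ_1 - Δ_0) = -156
  1·M_1 + 4·M_2 + 1·M_3 = 6(Δ_2 - Δ_1) = 162
  1·M_2 + 4·M_3 + 1·M_4 = 6(Δ_3 - Δ_2) = -102
Natural end conditions: M_0 = M_4 = 0.
Solving: M_0 = 0, M_1 = -1545/28, M_2 = 453/7, M_3 = -1167/28, M_4 = 0.
On [3, 4], s'(x) = b_1 + 2c_1·(x - 3) + 3d_1·(x - 3)² with b_1 = Δ_1 - h_1(2M_1 + M_2)/6 = -207/28, c_1 = M_1/2 = -1545/56, d_1 = (M_2 - M_1)/(6h_1) = 1119/56. So s'(3) = -207/28.

-7.3929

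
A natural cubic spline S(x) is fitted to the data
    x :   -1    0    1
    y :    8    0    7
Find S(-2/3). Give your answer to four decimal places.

4.2222

Let M_i = S''(x_i). Step sizes h_i = 1, 1; slopes of the chords Δ_i = (y_(i+1) - y_i)/h_i = -8, 7.
  1·M_0 + 4·M_1 + 1·M_2 = 6(Δ_1 - Δ_0) = 90
Natural end conditions: M_0 = M_2 = 0.
Forward elimination and back-substitution give M_0 = 0, M_1 = 45/2, M_2 = 0.
On [-1, 0], S(x) = 8 - 47/4·(x + 1) + 0·(x + 1)² + 15/4·(x + 1)³.
With (x + 1) = 1/3: S(-2/3) = 38/9.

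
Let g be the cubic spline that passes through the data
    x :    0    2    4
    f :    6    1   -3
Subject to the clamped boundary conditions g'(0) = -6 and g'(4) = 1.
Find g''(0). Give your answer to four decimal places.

Let m_i = g''(x_i). Step sizes h_i = 2, 2; slopes of the chords Δ_i = (y_(i+1) - y_i)/h_i = -5/2, -2.
  2·m_0 + 8·m_1 + 2·m_2 = 6(Δ_1 - Δ_0) = 3
Clamped end conditions give two more equations: 2h_0·m_0 + h_0·m_1 = 6(Δ_0 - g'(0)) = 21 and h_1·m_1 + 2h_1·m_2 = 6(g'(4) - Δ_1) = 18.
Hence m_0 = 53/8, m_1 = -11/4, m_2 = 47/8.

6.6250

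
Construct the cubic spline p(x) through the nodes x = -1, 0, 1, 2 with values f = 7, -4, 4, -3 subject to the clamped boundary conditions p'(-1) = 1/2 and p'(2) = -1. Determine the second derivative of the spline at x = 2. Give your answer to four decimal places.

41.4000

Let m_i = p''(x_i). Step sizes h_i = 1, 1, 1; slopes of the chords Δ_i = (y_(i+1) - y_i)/h_i = -11, 8, -7.
  1·m_0 + 4·m_1 + 1·m_2 = 6(Δ_1 - Δ_0) = 114
  1·m_1 + 4·m_2 + 1·m_3 = 6(Δ_2 - Δ_1) = -90
Clamped end conditions give two more equations: 2h_0·m_0 + h_0·m_1 = 6(Δ_0 - p'(-1)) = -69 and h_2·m_2 + 2h_2·m_3 = 6(p'(2) - Δ_2) = 36.
Hence m_0 = -312/5, m_1 = 279/5, m_2 = -234/5, m_3 = 207/5.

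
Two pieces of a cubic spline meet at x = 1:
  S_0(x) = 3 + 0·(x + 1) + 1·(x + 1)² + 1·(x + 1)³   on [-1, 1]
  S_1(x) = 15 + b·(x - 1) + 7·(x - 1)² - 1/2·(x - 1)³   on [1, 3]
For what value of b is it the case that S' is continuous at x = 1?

S_0'(x) = 0 + 2·(x + 1) + 3·(x + 1)², so S_0'(1) = 16. On the right, S_1'(1) = b, so b = 16.

16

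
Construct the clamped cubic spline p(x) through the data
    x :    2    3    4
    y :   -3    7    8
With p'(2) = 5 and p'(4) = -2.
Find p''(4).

1

Write M_i for p''(x_i). With h_i = 1, 1 and divided differences Δ_i = 10, 1, the continuity of p' gives the tridiagonal system
  1·M_0 + 4·M_1 + 1·M_2 = 6(Δ_1 - Δ_0) = -54
Clamped end conditions give two more equations: 2h_0·M_0 + h_0·M_1 = 6(Δ_0 - p'(2)) = 30 and h_1·M_1 + 2h_1·M_2 = 6(p'(4) - Δ_1) = -18.
Forward elimination and back-substitution give M_0 = 25, M_1 = -20, M_2 = 1.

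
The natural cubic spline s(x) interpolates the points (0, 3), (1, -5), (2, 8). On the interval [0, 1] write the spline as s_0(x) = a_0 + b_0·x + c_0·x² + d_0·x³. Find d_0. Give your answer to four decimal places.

5.2500

Write M_i for s''(x_i). With h_i = 1, 1 and divided differences Δ_i = -8, 13, the continuity of s' gives the tridiagonal system
  1·M_0 + 4·M_1 + 1·M_2 = 6(Δ_1 - Δ_0) = 126
Natural end conditions: M_0 = M_2 = 0.
Solving the tridiagonal system: M_0 = 0, M_1 = 63/2, M_2 = 0.
On [0, 1], with s_0(x) = a_0 + b_0·x + c_0·x² + d_0·x³: c_0 = M_0/2 = 0, d_0 = (M_1 - M_0)/(6h_0) = 21/4, b_0 = Δ_0 - h_0(2M_0 + M_1)/6 = -53/4.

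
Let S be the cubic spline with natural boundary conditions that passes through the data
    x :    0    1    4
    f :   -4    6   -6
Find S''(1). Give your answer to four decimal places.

-10.5000

Put σ_i = S'' at the i-th knot. Here h = (1, 3) and Δ = (10, -4), so the interior equations h_(i-1)·σ_(i-1) + 2(h_(i-1)+h_i)·σ_i + h_i·σ_(i+1) = 6(Δ_i − Δ_(i-1)) read
  1·σ_0 + 8·σ_1 + 3·σ_2 = 6(Δ_1 - Δ_0) = -84
Natural end conditions: σ_0 = σ_2 = 0.
Solving the tridiagonal system: σ_0 = 0, σ_1 = -21/2, σ_2 = 0.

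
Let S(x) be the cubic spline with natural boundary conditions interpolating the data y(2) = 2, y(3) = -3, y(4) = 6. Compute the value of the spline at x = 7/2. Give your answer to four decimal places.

0.1875

Write m_i for S''(x_i). With h_i = 1, 1 and divided differences Δ_i = -5, 9, the continuity of S' gives the tridiagonal system
  1·m_0 + 4·m_1 + 1·m_2 = 6(Δ_1 - Δ_0) = 84
Natural end conditions: m_0 = m_2 = 0.
Solving the tridiagonal system: m_0 = 0, m_1 = 21, m_2 = 0.
On [3, 4], S(x) = -3 + 2·(x - 3) + 21/2·(x - 3)² - 7/2·(x - 3)³.
With (x - 3) = 1/2: S(7/2) = 3/16.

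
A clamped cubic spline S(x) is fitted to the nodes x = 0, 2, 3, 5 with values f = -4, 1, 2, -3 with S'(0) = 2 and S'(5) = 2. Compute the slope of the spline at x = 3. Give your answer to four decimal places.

With σ_i denoting the second derivative at x_i, h_i = 2, 1, 2, and Δ_i = (y_(i+1) − y_i)/h_i = 5/2, 1, -5/2:
  2·σ_0 + 6·σ_1 + 1·σ_2 = 6(Δ_1 - Δ_0) = -9
  1·σ_1 + 6·σ_2 + 2·σ_3 = 6(Δ_2 - Δ_1) = -21
Clamped end conditions give two more equations: 2h_0·σ_0 + h_0·σ_1 = 6(Δ_0 - S'(0)) = 3 and h_2·σ_2 + 2h_2·σ_3 = 6(S'(5) - Δ_2) = 27.
Solving: σ_0 = 9/8, σ_1 = -3/4, σ_2 = -27/4, σ_3 = 81/8.
On [3, 5], S'(x) = b_2 + 2c_2·(x - 3) + 3d_2·(x - 3)² with b_2 = Δ_2 - h_2(2σ_2 + σ_3)/6 = -11/8, c_2 = σ_2/2 = -27/8, d_2 = (σ_3 - σ_2)/(6h_2) = 45/32. So S'(3) = -11/8.

-1.3750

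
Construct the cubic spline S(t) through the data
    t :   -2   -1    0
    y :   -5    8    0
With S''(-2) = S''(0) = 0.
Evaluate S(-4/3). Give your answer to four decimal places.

5.6111

With m_i denoting the second derivative at x_i, h_i = 1, 1, and Δ_i = (y_(i+1) − y_i)/h_i = 13, -8:
  1·m_0 + 4·m_1 + 1·m_2 = 6(Δ_1 - Δ_0) = -126
Natural end conditions: m_0 = m_2 = 0.
Solving: m_0 = 0, m_1 = -63/2, m_2 = 0.
On [-2, -1], S(t) = -5 + 73/4·(t + 2) + 0·(t + 2)² - 21/4·(t + 2)³.
With (t + 2) = 2/3: S(-4/3) = 101/18.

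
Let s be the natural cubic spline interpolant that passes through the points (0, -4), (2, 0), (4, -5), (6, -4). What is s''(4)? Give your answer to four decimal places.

Write M_i for s''(x_i). With h_i = 2, 2, 2 and divided differences Δ_i = 2, -5/2, 1/2, the continuity of s' gives the tridiagonal system
  2·M_0 + 8·M_1 + 2·M_2 = 6(Δ_1 - Δ_0) = -27
  2·M_1 + 8·M_2 + 2·M_3 = 6(Δ_2 - Δ_1) = 18
Natural end conditions: M_0 = M_3 = 0.
Forward elimination and back-substitution give M_0 = 0, M_1 = -21/5, M_2 = 33/10, M_3 = 0.

3.3000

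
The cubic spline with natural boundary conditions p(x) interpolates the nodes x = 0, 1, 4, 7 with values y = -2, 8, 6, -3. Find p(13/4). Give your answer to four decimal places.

With m_i denoting the second derivative at x_i, h_i = 1, 3, 3, and Δ_i = (y_(i+1) − y_i)/h_i = 10, -2/3, -3:
  1·m_0 + 8·m_1 + 3·m_2 = 6(Δ_1 - Δ_0) = -64
  3·m_1 + 12·m_2 + 3·m_3 = 6(Δ_2 - Δ_1) = -14
Natural end conditions: m_0 = m_3 = 0.
Solving the tridiagonal system: m_0 = 0, m_1 = -242/29, m_2 = 80/87, m_3 = 0.
On [1, 4], p(x) = 8 + 628/87·(x - 1) - 121/29·(x - 1)² + 403/783·(x - 1)³.
With (x - 1) = 9/4: p(13/4) = 16669/1856.

8.9811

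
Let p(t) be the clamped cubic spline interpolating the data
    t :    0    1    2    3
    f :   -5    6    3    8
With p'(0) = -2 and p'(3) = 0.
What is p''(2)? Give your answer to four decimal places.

Write σ_i for p''(x_i). With h_i = 1, 1, 1 and divided differences Δ_i = 11, -3, 5, the continuity of p' gives the tridiagonal system
  1·σ_0 + 4·σ_1 + 1·σ_2 = 6(Δ_1 - Δ_0) = -84
  1·σ_1 + 4·σ_2 + 1·σ_3 = 6(Δ_2 - Δ_1) = 48
Clamped end conditions give two more equations: 2h_0·σ_0 + h_0·σ_1 = 6(Δ_0 - p'(0)) = 78 and h_2·σ_2 + 2h_2·σ_3 = 6(p'(3) - Δ_2) = -30.
Solving: σ_0 = 914/15, σ_1 = -658/15, σ_2 = 458/15, σ_3 = -454/15.

30.5333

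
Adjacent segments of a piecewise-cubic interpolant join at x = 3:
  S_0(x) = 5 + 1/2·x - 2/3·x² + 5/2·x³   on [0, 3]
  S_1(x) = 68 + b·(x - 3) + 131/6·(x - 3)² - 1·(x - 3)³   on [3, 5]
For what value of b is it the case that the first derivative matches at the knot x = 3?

64

S_0'(x) = 1/2 - 4/3·x + 15/2·x², so S_0'(3) = 64. On the right, S_1'(3) = b, so b = 64.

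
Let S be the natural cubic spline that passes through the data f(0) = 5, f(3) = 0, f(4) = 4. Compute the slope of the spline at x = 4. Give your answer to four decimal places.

With M_i denoting the second derivative at x_i, h_i = 3, 1, and Δ_i = (y_(i+1) − y_i)/h_i = -5/3, 4:
  3·M_0 + 8·M_1 + 1·M_2 = 6(Δ_1 - Δ_0) = 34
Natural end conditions: M_0 = M_2 = 0.
Forward elimination and back-substitution give M_0 = 0, M_1 = 17/4, M_2 = 0.
On [3, 4], S'(x) = b_1 + 2c_1·(x - 3) + 3d_1·(x - 3)² with b_1 = Δ_1 - h_1(2M_1 + M_2)/6 = 31/12, c_1 = M_1/2 = 17/8, d_1 = (M_2 - M_1)/(6h_1) = -17/24. So S'(4) = 113/24.

4.7083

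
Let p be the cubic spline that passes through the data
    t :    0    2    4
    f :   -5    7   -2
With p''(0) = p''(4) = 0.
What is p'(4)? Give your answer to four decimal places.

Let m_i = p''(x_i). Step sizes h_i = 2, 2; slopes of the chords Δ_i = (y_(i+1) - y_i)/h_i = 6, -9/2.
  2·m_0 + 8·m_1 + 2·m_2 = 6(Δ_1 - Δ_0) = -63
Natural end conditions: m_0 = m_2 = 0.
Forward elimination and back-substitution give m_0 = 0, m_1 = -63/8, m_2 = 0.
On [2, 4], p'(t) = b_1 + 2c_1·(t - 2) + 3d_1·(t - 2)² with b_1 = Δ_1 - h_1(2m_1 + m_2)/6 = 3/4, c_1 = m_1/2 = -63/16, d_1 = (m_2 - m_1)/(6h_1) = 21/32. So p'(4) = -57/8.

-7.1250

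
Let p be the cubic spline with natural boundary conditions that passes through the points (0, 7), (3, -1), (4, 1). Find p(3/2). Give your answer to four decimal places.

1.0313

Let M_i = p''(x_i). Step sizes h_i = 3, 1; slopes of the chords Δ_i = (y_(i+1) - y_i)/h_i = -8/3, 2.
  3·M_0 + 8·M_1 + 1·M_2 = 6(Δ_1 - Δ_0) = 28
Natural end conditions: M_0 = M_2 = 0.
Forward elimination and back-substitution give M_0 = 0, M_1 = 7/2, M_2 = 0.
On [0, 3], p(x) = 7 - 53/12·x + 0·x² + 7/36·x³.
With x = 3/2: p(3/2) = 33/32.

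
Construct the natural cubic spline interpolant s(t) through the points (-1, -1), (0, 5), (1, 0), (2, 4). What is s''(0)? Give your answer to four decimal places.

Put m_i = s'' at the i-th knot. Here h = (1, 1, 1) and Δ = (6, -5, 4), so the interior equations h_(i-1)·m_(i-1) + 2(h_(i-1)+h_i)·m_i + h_i·m_(i+1) = 6(Δ_i − Δ_(i-1)) read
  1·m_0 + 4·m_1 + 1·m_2 = 6(Δ_1 - Δ_0) = -66
  1·m_1 + 4·m_2 + 1·m_3 = 6(Δ_2 - Δ_1) = 54
Natural end conditions: m_0 = m_3 = 0.
Solving: m_0 = 0, m_1 = -106/5, m_2 = 94/5, m_3 = 0.

-21.2000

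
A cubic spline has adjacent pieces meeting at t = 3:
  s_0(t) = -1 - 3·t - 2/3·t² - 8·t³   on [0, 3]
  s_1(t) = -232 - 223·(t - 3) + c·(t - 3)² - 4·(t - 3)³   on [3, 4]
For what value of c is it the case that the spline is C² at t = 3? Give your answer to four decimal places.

s_0''(t) = -4/3 - 48·t, so s_0''(3) = -436/3. On the right, s_1''(3) = 2c, so c = -218/3.

-72.6667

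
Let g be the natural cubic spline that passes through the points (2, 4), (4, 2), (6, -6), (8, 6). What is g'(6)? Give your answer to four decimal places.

Let M_i = g''(x_i). Step sizes h_i = 2, 2, 2; slopes of the chords Δ_i = (y_(i+1) - y_i)/h_i = -1, -4, 6.
  2·M_0 + 8·M_1 + 2·M_2 = 6(Δ_1 - Δ_0) = -18
  2·M_1 + 8·M_2 + 2·M_3 = 6(Δ_2 - Δ_1) = 60
Natural end conditions: M_0 = M_3 = 0.
Solving the tridiagonal system: M_0 = 0, M_1 = -22/5, M_2 = 43/5, M_3 = 0.
On [6, 8], g'(t) = b_2 + 2c_2·(t - 6) + 3d_2·(t - 6)² with b_2 = Δ_2 - h_2(2M_2 + M_3)/6 = 4/15, c_2 = M_2/2 = 43/10, d_2 = (M_3 - M_2)/(6h_2) = -43/60. So g'(6) = 4/15.

0.2667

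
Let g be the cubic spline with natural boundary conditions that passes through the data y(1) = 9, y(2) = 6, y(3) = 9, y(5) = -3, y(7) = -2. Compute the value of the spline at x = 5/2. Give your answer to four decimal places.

With M_i denoting the second derivative at x_i, h_i = 1, 1, 2, 2, and Δ_i = (y_(i+1) − y_i)/h_i = -3, 3, -6, 1/2:
  1·M_0 + 4·M_1 + 1·M_2 = 6(Δ_1 - Δ_0) = 36
  1·M_1 + 6·M_2 + 2·M_3 = 6(Δ_2 - Δ_1) = -54
  2·M_2 + 8·M_3 + 2·M_4 = 6(Δ_3 - Δ_2) = 39
Natural end conditions: M_0 = M_4 = 0.
Hence M_0 = 0, M_1 = 349/28, M_2 = -97/7, M_3 = 467/56, M_4 = 0.
On [2, 3], g(x) = 6 + 97/84·(x - 2) + 349/56·(x - 2)² - 737/168·(x - 2)³.
With (x - 2) = 1/2: g(5/2) = 3399/448.

7.5871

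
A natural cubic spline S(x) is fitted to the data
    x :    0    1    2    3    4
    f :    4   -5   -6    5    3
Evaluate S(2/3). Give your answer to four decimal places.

-2.3902

Let σ_i = S''(x_i). Step sizes h_i = 1, 1, 1, 1; slopes of the chords Δ_i = (y_(i+1) - y_i)/h_i = -9, -1, 11, -2.
  1·σ_0 + 4·σ_1 + 1·σ_2 = 6(Δ_1 - Δ_0) = 48
  1·σ_1 + 4·σ_2 + 1·σ_3 = 6(Δ_2 - Δ_1) = 72
  1·σ_2 + 4·σ_3 + 1·σ_4 = 6(Δ_3 - Δ_2) = -78
Natural end conditions: σ_0 = σ_4 = 0.
Hence σ_0 = 0, σ_1 = 177/28, σ_2 = 159/7, σ_3 = -705/28, σ_4 = 0.
On [0, 1], S(x) = 4 - 563/56·x + 0·x² + 59/56·x³.
With x = 2/3: S(2/3) = -1807/756.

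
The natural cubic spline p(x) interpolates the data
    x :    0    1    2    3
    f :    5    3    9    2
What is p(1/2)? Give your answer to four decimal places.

Put M_i = p'' at the i-th knot. Here h = (1, 1, 1) and Δ = (-2, 6, -7), so the interior equations h_(i-1)·M_(i-1) + 2(h_(i-1)+h_i)·M_i + h_i·M_(i+1) = 6(Δ_i − Δ_(i-1)) read
  1·M_0 + 4·M_1 + 1·M_2 = 6(Δ_1 - Δ_0) = 48
  1·M_1 + 4·M_2 + 1·M_3 = 6(Δ_2 - Δ_1) = -78
Natural end conditions: M_0 = M_3 = 0.
Forward elimination and back-substitution give M_0 = 0, M_1 = 18, M_2 = -24, M_3 = 0.
On [0, 1], p(x) = 5 - 5·x + 0·x² + 3·x³.
With x = 1/2: p(1/2) = 23/8.

2.8750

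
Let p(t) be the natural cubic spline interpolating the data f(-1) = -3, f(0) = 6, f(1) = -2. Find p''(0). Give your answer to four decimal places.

With M_i denoting the second derivative at x_i, h_i = 1, 1, and Δ_i = (y_(i+1) − y_i)/h_i = 9, -8:
  1·M_0 + 4·M_1 + 1·M_2 = 6(Δ_1 - Δ_0) = -102
Natural end conditions: M_0 = M_2 = 0.
Hence M_0 = 0, M_1 = -51/2, M_2 = 0.

-25.5000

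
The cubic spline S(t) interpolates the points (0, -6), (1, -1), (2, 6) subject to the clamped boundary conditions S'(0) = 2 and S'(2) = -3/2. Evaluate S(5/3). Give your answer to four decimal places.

5.0648

With m_i denoting the second derivative at x_i, h_i = 1, 1, and Δ_i = (y_(i+1) − y_i)/h_i = 5, 7:
  1·m_0 + 4·m_1 + 1·m_2 = 6(Δ_1 - Δ_0) = 12
Clamped end conditions give two more equations: 2h_0·m_0 + h_0·m_1 = 6(Δ_0 - S'(0)) = 18 and h_1·m_1 + 2h_1·m_2 = 6(S'(2) - Δ_1) = -51.
Forward elimination and back-substitution give m_0 = 17/4, m_1 = 19/2, m_2 = -121/4.
On [1, 2], S(t) = -1 + 71/8·(t - 1) + 19/4·(t - 1)² - 53/8·(t - 1)³.
With (t - 1) = 2/3: S(5/3) = 547/108.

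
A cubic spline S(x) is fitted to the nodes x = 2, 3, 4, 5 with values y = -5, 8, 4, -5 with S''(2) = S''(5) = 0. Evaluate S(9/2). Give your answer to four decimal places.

-0.4250

With M_i denoting the second derivative at x_i, h_i = 1, 1, 1, and Δ_i = (y_(i+1) − y_i)/h_i = 13, -4, -9:
  1·M_0 + 4·M_1 + 1·M_2 = 6(Δ_1 - Δ_0) = -102
  1·M_1 + 4·M_2 + 1·M_3 = 6(Δ_2 - Δ_1) = -30
Natural end conditions: M_0 = M_3 = 0.
Solving: M_0 = 0, M_1 = -126/5, M_2 = -6/5, M_3 = 0.
On [4, 5], S(x) = 4 - 43/5·(x - 4) - 3/5·(x - 4)² + 1/5·(x - 4)³.
With (x - 4) = 1/2: S(9/2) = -17/40.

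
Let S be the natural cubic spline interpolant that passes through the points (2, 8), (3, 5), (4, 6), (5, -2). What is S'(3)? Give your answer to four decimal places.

0.3333

With σ_i denoting the second derivative at x_i, h_i = 1, 1, 1, and Δ_i = (y_(i+1) − y_i)/h_i = -3, 1, -8:
  1·σ_0 + 4·σ_1 + 1·σ_2 = 6(Δ_1 - Δ_0) = 24
  1·σ_1 + 4·σ_2 + 1·σ_3 = 6(Δ_2 - Δ_1) = -54
Natural end conditions: σ_0 = σ_3 = 0.
Solving the tridiagonal system: σ_0 = 0, σ_1 = 10, σ_2 = -16, σ_3 = 0.
On [3, 4], S'(t) = b_1 + 2c_1·(t - 3) + 3d_1·(t - 3)² with b_1 = Δ_1 - h_1(2σ_1 + σ_2)/6 = 1/3, c_1 = σ_1/2 = 5, d_1 = (σ_2 - σ_1)/(6h_1) = -13/3. So S'(3) = 1/3.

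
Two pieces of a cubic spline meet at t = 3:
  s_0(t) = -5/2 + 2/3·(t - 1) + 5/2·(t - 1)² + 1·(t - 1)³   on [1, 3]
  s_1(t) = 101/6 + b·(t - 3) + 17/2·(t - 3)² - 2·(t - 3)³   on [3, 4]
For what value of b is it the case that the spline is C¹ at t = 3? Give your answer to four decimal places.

22.6667

s_0'(t) = 2/3 + 5·(t - 1) + 3·(t - 1)², so s_0'(3) = 68/3. On the right, s_1'(3) = b, so b = 68/3.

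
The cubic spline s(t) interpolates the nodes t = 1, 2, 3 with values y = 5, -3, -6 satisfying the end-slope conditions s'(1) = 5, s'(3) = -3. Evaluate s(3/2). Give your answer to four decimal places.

2.7188

Let M_i = s''(x_i). Step sizes h_i = 1, 1; slopes of the chords Δ_i = (y_(i+1) - y_i)/h_i = -8, -3.
  1·M_0 + 4·M_1 + 1·M_2 = 6(Δ_1 - Δ_0) = 30
Clamped end conditions give two more equations: 2h_0·M_0 + h_0·M_1 = 6(Δ_0 - s'(1)) = -78 and h_1·M_1 + 2h_1·M_2 = 6(s'(3) - Δ_1) = 0.
Solving the tridiagonal system: M_0 = -101/2, M_1 = 23, M_2 = -23/2.
On [1, 2], s(t) = 5 + 5·(t - 1) - 101/4·(t - 1)² + 49/4·(t - 1)³.
With (t - 1) = 1/2: s(3/2) = 87/32.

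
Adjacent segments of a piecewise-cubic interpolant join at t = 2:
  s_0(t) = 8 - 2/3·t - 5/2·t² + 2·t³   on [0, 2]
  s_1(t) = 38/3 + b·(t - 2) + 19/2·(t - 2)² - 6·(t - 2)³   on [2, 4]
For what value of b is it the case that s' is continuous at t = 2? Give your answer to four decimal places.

s_0'(t) = -2/3 - 5·t + 6·t², so s_0'(2) = 40/3. On the right, s_1'(2) = b, so b = 40/3.

13.3333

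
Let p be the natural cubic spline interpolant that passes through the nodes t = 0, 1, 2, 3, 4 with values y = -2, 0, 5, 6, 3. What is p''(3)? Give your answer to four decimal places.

-4.3929

With M_i denoting the second derivative at x_i, h_i = 1, 1, 1, 1, and Δ_i = (y_(i+1) − y_i)/h_i = 2, 5, 1, -3:
  1·M_0 + 4·M_1 + 1·M_2 = 6(Δ_1 - Δ_0) = 18
  1·M_1 + 4·M_2 + 1·M_3 = 6(Δ_2 - Δ_1) = -24
  1·M_2 + 4·M_3 + 1·M_4 = 6(Δ_3 - Δ_2) = -24
Natural end conditions: M_0 = M_4 = 0.
Solving the tridiagonal system: M_0 = 0, M_1 = 171/28, M_2 = -45/7, M_3 = -123/28, M_4 = 0.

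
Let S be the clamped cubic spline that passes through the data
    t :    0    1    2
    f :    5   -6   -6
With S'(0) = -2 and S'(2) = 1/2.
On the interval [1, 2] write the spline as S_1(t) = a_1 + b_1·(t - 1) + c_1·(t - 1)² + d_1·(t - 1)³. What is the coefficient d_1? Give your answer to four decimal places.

-7.3750

Write M_i for S''(x_i). With h_i = 1, 1 and divided differences Δ_i = -11, 0, the continuity of S' gives the tridiagonal system
  1·M_0 + 4·M_1 + 1·M_2 = 6(Δ_1 - Δ_0) = 66
Clamped end conditions give two more equations: 2h_0·M_0 + h_0·M_1 = 6(Δ_0 - S'(0)) = -54 and h_1·M_1 + 2h_1·M_2 = 6(S'(2) - Δ_1) = 3.
Hence M_0 = -169/4, M_1 = 61/2, M_2 = -55/4.
On [1, 2], with S_1(t) = a_1 + b_1·(t - 1) + c_1·(t - 1)² + d_1·(t - 1)³: c_1 = M_1/2 = 61/4, d_1 = (M_2 - M_1)/(6h_1) = -59/8, b_1 = Δ_1 - h_1(2M_1 + M_2)/6 = -63/8.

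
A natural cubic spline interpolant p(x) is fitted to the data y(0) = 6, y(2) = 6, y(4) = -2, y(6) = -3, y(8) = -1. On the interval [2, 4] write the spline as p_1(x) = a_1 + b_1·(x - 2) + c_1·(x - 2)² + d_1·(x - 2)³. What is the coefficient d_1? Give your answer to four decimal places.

With M_i denoting the second derivative at x_i, h_i = 2, 2, 2, 2, and Δ_i = (y_(i+1) − y_i)/h_i = 0, -4, -1/2, 1:
  2·M_0 + 8·M_1 + 2·M_2 = 6(Δ_1 - Δ_0) = -24
  2·M_1 + 8·M_2 + 2·M_3 = 6(Δ_2 - Δ_1) = 21
  2·M_2 + 8·M_3 + 2·M_4 = 6(Δ_3 - Δ_2) = 9
Natural end conditions: M_0 = M_4 = 0.
Hence M_0 = 0, M_1 = -435/112, M_2 = 99/28, M_3 = 27/112, M_4 = 0.
On [2, 4], with p_1(x) = a_1 + b_1·(x - 2) + c_1·(x - 2)² + d_1·(x - 2)³: c_1 = M_1/2 = -435/224, d_1 = (M_2 - M_1)/(6h_1) = 277/448, b_1 = Δ_1 - h_1(2M_1 + M_2)/6 = -145/56.

0.6183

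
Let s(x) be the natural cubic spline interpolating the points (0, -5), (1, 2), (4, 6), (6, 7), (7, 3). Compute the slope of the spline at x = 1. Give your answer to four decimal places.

5.3283

Put m_i = s'' at the i-th knot. Here h = (1, 3, 2, 1) and Δ = (7, 4/3, 1/2, -4), so the interior equations h_(i-1)·m_(i-1) + 2(h_(i-1)+h_i)·m_i + h_i·m_(i+1) = 6(Δ_i − Δ_(i-1)) read
  1·m_0 + 8·m_1 + 3·m_2 = 6(Δ_1 - Δ_0) = -34
  3·m_1 + 10·m_2 + 2·m_3 = 6(Δ_2 - Δ_1) = -5
  2·m_2 + 6·m_3 + 1·m_4 = 6(Δ_3 - Δ_2) = -27
Natural end conditions: m_0 = m_4 = 0.
Solving: m_0 = 0, m_1 = -988/197, m_2 = 402/197, m_3 = -2041/394, m_4 = 0.
On [1, 4], s'(x) = b_1 + 2c_1·(x - 1) + 3d_1·(x - 1)² with b_1 = Δ_1 - h_1(2m_1 + m_2)/6 = 3149/591, c_1 = m_1/2 = -494/197, d_1 = (m_2 - m_1)/(6h_1) = 695/1773. So s'(1) = 3149/591.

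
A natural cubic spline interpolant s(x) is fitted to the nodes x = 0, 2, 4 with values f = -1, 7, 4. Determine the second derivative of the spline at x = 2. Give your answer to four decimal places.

Write M_i for s''(x_i). With h_i = 2, 2 and divided differences Δ_i = 4, -3/2, the continuity of s' gives the tridiagonal system
  2·M_0 + 8·M_1 + 2·M_2 = 6(Δ_1 - Δ_0) = -33
Natural end conditions: M_0 = M_2 = 0.
Solving the tridiagonal system: M_0 = 0, M_1 = -33/8, M_2 = 0.

-4.1250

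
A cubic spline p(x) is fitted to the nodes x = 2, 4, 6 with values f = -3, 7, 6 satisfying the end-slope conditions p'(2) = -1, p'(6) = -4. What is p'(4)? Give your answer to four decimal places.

Let m_i = p''(x_i). Step sizes h_i = 2, 2; slopes of the chords Δ_i = (y_(i+1) - y_i)/h_i = 5, -1/2.
  2·m_0 + 8·m_1 + 2·m_2 = 6(Δ_1 - Δ_0) = -33
Clamped end conditions give two more equations: 2h_0·m_0 + h_0·m_1 = 6(Δ_0 - p'(2)) = 36 and h_1·m_1 + 2h_1·m_2 = 6(p'(6) - Δ_1) = -21.
Solving: m_0 = 99/8, m_1 = -27/4, m_2 = -15/8.
On [4, 6], p'(x) = b_1 + 2c_1·(x - 4) + 3d_1·(x - 4)² with b_1 = Δ_1 - h_1(2m_1 + m_2)/6 = 37/8, c_1 = m_1/2 = -27/8, d_1 = (m_2 - m_1)/(6h_1) = 13/32. So p'(4) = 37/8.

4.6250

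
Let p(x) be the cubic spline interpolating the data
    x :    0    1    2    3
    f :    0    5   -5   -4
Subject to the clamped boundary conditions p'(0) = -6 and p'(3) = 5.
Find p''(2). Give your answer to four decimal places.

27.7333

Write σ_i for p''(x_i). With h_i = 1, 1, 1 and divided differences Δ_i = 5, -10, 1, the continuity of p' gives the tridiagonal system
  1·σ_0 + 4·σ_1 + 1·σ_2 = 6(Δ_1 - Δ_0) = -90
  1·σ_1 + 4·σ_2 + 1·σ_3 = 6(Δ_2 - Δ_1) = 66
Clamped end conditions give two more equations: 2h_0·σ_0 + h_0·σ_1 = 6(Δ_0 - p'(0)) = 66 and h_2·σ_2 + 2h_2·σ_3 = 6(p'(3) - Δ_2) = 24.
Solving: σ_0 = 818/15, σ_1 = -646/15, σ_2 = 416/15, σ_3 = -28/15.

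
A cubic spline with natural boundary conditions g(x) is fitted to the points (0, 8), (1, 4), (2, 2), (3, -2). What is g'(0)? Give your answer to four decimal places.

Let σ_i = g''(x_i). Step sizes h_i = 1, 1, 1; slopes of the chords Δ_i = (y_(i+1) - y_i)/h_i = -4, -2, -4.
  1·σ_0 + 4·σ_1 + 1·σ_2 = 6(Δ_1 - Δ_0) = 12
  1·σ_1 + 4·σ_2 + 1·σ_3 = 6(Δ_2 - Δ_1) = -12
Natural end conditions: σ_0 = σ_3 = 0.
Solving: σ_0 = 0, σ_1 = 4, σ_2 = -4, σ_3 = 0.
On [0, 1], g'(x) = b_0 + 2c_0·x + 3d_0·x² with b_0 = Δ_0 - h_0(2σ_0 + σ_1)/6 = -14/3, c_0 = σ_0/2 = 0, d_0 = (σ_1 - σ_0)/(6h_0) = 2/3. So g'(0) = -14/3.

-4.6667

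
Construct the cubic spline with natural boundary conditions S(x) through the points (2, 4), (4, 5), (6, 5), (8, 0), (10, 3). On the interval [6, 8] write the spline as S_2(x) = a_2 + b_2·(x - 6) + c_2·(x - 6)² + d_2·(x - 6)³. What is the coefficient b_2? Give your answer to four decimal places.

Put M_i = S'' at the i-th knot. Here h = (2, 2, 2, 2) and Δ = (1/2, 0, -5/2, 3/2), so the interior equations h_(i-1)·M_(i-1) + 2(h_(i-1)+h_i)·M_i + h_i·M_(i+1) = 6(Δ_i − Δ_(i-1)) read
  2·M_0 + 8·M_1 + 2·M_2 = 6(Δ_1 - Δ_0) = -3
  2·M_1 + 8·M_2 + 2·M_3 = 6(Δ_2 - Δ_1) = -15
  2·M_2 + 8·M_3 + 2·M_4 = 6(Δ_3 - Δ_2) = 24
Natural end conditions: M_0 = M_4 = 0.
Forward elimination and back-substitution give M_0 = 0, M_1 = 39/112, M_2 = -81/28, M_3 = 417/112, M_4 = 0.
On [6, 8], with S_2(x) = a_2 + b_2·(x - 6) + c_2·(x - 6)² + d_2·(x - 6)³: c_2 = M_2/2 = -81/56, d_2 = (M_3 - M_2)/(6h_2) = 247/448, b_2 = Δ_2 - h_2(2M_2 + M_3)/6 = -29/16.

-1.8125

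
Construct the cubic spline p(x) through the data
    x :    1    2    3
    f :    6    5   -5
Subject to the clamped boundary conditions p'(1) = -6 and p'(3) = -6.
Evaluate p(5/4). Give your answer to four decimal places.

5.2461

Put m_i = p'' at the i-th knot. Here h = (1, 1) and Δ = (-1, -10), so the interior equations h_(i-1)·m_(i-1) + 2(h_(i-1)+h_i)·m_i + h_i·m_(i+1) = 6(Δ_i − Δ_(i-1)) read
  1·m_0 + 4·m_1 + 1·m_2 = 6(Δ_1 - Δ_0) = -54
Clamped end conditions give two more equations: 2h_0·m_0 + h_0·m_1 = 6(Δ_0 - p'(1)) = 30 and h_1·m_1 + 2h_1·m_2 = 6(p'(3) - Δ_1) = 24.
Hence m_0 = 57/2, m_1 = -27, m_2 = 51/2.
On [1, 2], p(x) = 6 - 6·(x - 1) + 57/4·(x - 1)² - 37/4·(x - 1)³.
With (x - 1) = 1/4: p(5/4) = 1343/256.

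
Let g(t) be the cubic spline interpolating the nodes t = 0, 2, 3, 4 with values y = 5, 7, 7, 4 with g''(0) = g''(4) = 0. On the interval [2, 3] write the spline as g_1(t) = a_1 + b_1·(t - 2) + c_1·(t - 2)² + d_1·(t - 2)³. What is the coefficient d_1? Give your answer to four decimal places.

-0.6957

Put σ_i = g'' at the i-th knot. Here h = (2, 1, 1) and Δ = (1, 0, -3), so the interior equations h_(i-1)·σ_(i-1) + 2(h_(i-1)+h_i)·σ_i + h_i·σ_(i+1) = 6(Δ_i − Δ_(i-1)) read
  2·σ_0 + 6·σ_1 + 1·σ_2 = 6(Δ_1 - Δ_0) = -6
  1·σ_1 + 4·σ_2 + 1·σ_3 = 6(Δ_2 - Δ_1) = -18
Natural end conditions: σ_0 = σ_3 = 0.
Solving: σ_0 = 0, σ_1 = -6/23, σ_2 = -102/23, σ_3 = 0.
On [2, 3], with g_1(t) = a_1 + b_1·(t - 2) + c_1·(t - 2)² + d_1·(t - 2)³: c_1 = σ_1/2 = -3/23, d_1 = (σ_2 - σ_1)/(6h_1) = -16/23, b_1 = Δ_1 - h_1(2σ_1 + σ_2)/6 = 19/23.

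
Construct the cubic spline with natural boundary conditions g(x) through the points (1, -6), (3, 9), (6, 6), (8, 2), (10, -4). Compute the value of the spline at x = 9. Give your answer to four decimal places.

Put M_i = g'' at the i-th knot. Here h = (2, 3, 2, 2) and Δ = (15/2, -1, -2, -3), so the interior equations h_(i-1)·M_(i-1) + 2(h_(i-1)+h_i)·M_i + h_i·M_(i+1) = 6(Δ_i − Δ_(i-1)) read
  2·M_0 + 10·M_1 + 3·M_2 = 6(Δ_1 - Δ_0) = -51
  3·M_1 + 10·M_2 + 2·M_3 = 6(Δ_2 - Δ_1) = -6
  2·M_2 + 8·M_3 + 2·M_4 = 6(Δ_3 - Δ_2) = -6
Natural end conditions: M_0 = M_4 = 0.
Solving the tridiagonal system: M_0 = 0, M_1 = -471/86, M_2 = 54/43, M_3 = -183/172, M_4 = 0.
On [8, 10], g(x) = 2 - 197/86·(x - 8) - 183/344·(x - 8)² + 61/688·(x - 8)³.
With (x - 8) = 1: g(9) = -505/688.

-0.7340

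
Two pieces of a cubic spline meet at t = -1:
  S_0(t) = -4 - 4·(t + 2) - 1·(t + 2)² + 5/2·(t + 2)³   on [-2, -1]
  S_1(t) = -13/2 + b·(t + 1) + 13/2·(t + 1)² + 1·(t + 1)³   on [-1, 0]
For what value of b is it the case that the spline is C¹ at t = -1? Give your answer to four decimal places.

S_0'(t) = -4 - 2·(t + 2) + 15/2·(t + 2)², so S_0'(-1) = 3/2. On the right, S_1'(-1) = b, so b = 3/2.

1.5000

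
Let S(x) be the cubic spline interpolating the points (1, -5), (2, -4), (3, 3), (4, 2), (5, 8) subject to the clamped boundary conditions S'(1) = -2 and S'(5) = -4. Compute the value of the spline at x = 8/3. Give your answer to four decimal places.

1.3452

Write σ_i for S''(x_i). With h_i = 1, 1, 1, 1 and divided differences Δ_i = 1, 7, -1, 6, the continuity of S' gives the tridiagonal system
  1·σ_0 + 4·σ_1 + 1·σ_2 = 6(Δ_1 - Δ_0) = 36
  1·σ_1 + 4·σ_2 + 1·σ_3 = 6(Δ_2 - Δ_1) = -48
  1·σ_2 + 4·σ_3 + 1·σ_4 = 6(Δ_3 - Δ_2) = 42
Clamped end conditions give two more equations: 2h_0·σ_0 + h_0·σ_1 = 6(Δ_0 - S'(1)) = 18 and h_3·σ_3 + 2h_3·σ_4 = 6(S'(5) - Δ_3) = -60.
Solving: σ_0 = 55/28, σ_1 = 197/14, σ_2 = -89/4, σ_3 = 377/14, σ_4 = -1217/28.
On [2, 3], S(x) = -4 + 337/56·(x - 2) + 197/28·(x - 2)² - 339/56·(x - 2)³.
With (x - 2) = 2/3: S(8/3) = 113/84.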